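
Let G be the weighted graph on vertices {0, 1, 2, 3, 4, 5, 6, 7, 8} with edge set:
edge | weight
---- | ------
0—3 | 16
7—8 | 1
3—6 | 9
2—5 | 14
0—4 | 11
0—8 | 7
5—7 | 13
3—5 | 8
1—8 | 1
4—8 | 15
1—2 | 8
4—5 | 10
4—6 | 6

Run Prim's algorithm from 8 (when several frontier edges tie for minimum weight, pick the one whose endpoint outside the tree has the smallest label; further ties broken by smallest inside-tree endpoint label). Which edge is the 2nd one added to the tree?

7-8

Prim, starting at 8.
Step 1: frontier [1—8 1, 7—8 1, 0—8 7, 4—8 15] → take 1—8 (1); add 1.
Step 2: frontier [1—2 8, 7—8 1, 0—8 7, 4—8 15] → take 7—8 (1); add 7.
Step 3: frontier [1—2 8, 5—7 13, 0—8 7, 4—8 15] → take 0—8 (7); add 0.
Step 4: frontier [0—4 11, 0—3 16, 1—2 8, 5—7 13, 4—8 15] → take 1—2 (8); add 2.
Step 5: frontier [0—4 11, 0—3 16, 2—5 14, 5—7 13, 4—8 15] → take 0—4 (11); add 4.
Step 6: frontier [0—3 16, 2—5 14, 4—6 6, 4—5 10, 5—7 13] → take 4—6 (6); add 6.
Step 7: frontier [0—3 16, 2—5 14, 4—5 10, 3—6 9, 5—7 13] → take 3—6 (9); add 3.
Step 8: frontier [2—5 14, 3—5 8, 4—5 10, 5—7 13] → take 3—5 (8); add 5.
The 2nd edge added is 7—8.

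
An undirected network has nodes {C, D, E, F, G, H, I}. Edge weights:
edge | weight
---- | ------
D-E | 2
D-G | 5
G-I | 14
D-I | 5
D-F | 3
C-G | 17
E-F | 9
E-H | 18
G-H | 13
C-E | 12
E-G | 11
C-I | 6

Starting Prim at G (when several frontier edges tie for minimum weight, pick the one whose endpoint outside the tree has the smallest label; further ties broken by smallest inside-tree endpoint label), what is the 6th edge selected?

Prim, starting at G.
Step 1: cheapest edge leaving the tree is D-G (5); add D.
Step 2: cheapest edge leaving the tree is D-E (2); add E.
Step 3: cheapest edge leaving the tree is D-F (3); add F.
Step 4: cheapest edge leaving the tree is D-I (5); add I.
Step 5: cheapest edge leaving the tree is C-I (6); add C.
Step 6: cheapest edge leaving the tree is G-H (13); add H.
The 6th edge added is G-H.

G-H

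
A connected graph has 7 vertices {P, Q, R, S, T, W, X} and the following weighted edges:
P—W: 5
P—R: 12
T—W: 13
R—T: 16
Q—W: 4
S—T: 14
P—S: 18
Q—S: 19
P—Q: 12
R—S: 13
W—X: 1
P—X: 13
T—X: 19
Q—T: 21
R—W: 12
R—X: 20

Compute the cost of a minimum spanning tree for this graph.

Grow the tree from Q using Prim:
Step 1: cheapest edge leaving the tree is Q—W (4); add W.
Step 2: cheapest edge leaving the tree is W—X (1); add X.
Step 3: cheapest edge leaving the tree is P—W (5); add P.
Step 4: cheapest edge leaving the tree is P—R (12); add R.
Step 5: cheapest edge leaving the tree is R—S (13); add S.
Step 6: cheapest edge leaving the tree is T—W (13); add T.
MST edges: Q—W, W—X, P—W, P—R, R—S, T—W; total weight 4+1+5+12+13+13 = 48.

48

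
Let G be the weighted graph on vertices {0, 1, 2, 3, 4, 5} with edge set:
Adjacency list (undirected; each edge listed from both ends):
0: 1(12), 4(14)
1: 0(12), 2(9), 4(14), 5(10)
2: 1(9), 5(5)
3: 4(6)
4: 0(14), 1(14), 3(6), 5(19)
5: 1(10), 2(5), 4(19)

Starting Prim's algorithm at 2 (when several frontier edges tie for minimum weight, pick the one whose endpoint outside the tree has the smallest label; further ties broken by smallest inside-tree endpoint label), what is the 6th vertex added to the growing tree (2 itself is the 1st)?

Prim, starting at 2.
Step 1: frontier [2–5 5, 1–2 9] → take 2–5 (5); add 5.
Step 2: frontier [1–2 9, 1–5 10, 4–5 19] → take 1–2 (9); add 1.
Step 3: frontier [0–1 12, 1–4 14, 4–5 19] → take 0–1 (12); add 0.
Step 4: frontier [0–4 14, 1–4 14, 4–5 19] → take 0–4 (14); add 4.
Step 5: frontier [3–4 6] → take 3–4 (6); add 3.
Vertex order: 2, 5, 1, 0, 4, 3. The 6th vertex is 3.

3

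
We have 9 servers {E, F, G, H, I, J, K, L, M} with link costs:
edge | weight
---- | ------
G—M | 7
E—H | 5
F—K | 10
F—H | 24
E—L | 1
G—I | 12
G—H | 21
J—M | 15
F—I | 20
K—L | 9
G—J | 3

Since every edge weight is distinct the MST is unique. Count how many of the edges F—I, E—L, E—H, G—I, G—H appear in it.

Kruskal: consider edges lightest-first.
E—L (1): add — endpoints in different components.
G—J (3): add — endpoints in different components.
E—H (5): add — endpoints in different components.
G—M (7): add — endpoints in different components.
K—L (9): add — endpoints in different components.
F—K (10): add — endpoints in different components.
G—I (12): add — endpoints in different components.
J—M (15): skip — J and M already connected.
F—I (20): add — endpoints in different components.
MST edge set: {E—L, G—J, E—H, G—M, K—L, F—K, G—I, F—I}.
Of the listed edges, {F—I, E—L, E—H, G—I} are in the MST → 4.

4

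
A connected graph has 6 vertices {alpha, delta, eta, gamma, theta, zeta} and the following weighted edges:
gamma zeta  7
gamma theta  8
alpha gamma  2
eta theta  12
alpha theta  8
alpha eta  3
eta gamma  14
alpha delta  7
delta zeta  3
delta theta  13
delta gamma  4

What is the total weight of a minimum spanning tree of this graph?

Sort edges by weight, then run Kruskal:
alpha gamma (2): add — endpoints in different components.
alpha eta (3): add — endpoints in different components.
delta zeta (3): add — endpoints in different components.
delta gamma (4): add — endpoints in different components.
alpha delta (7): skip — delta and alpha already connected.
gamma zeta (7): skip — zeta and gamma already connected.
alpha theta (8): add — endpoints in different components.
MST edges: alpha gamma, alpha eta, delta zeta, delta gamma, alpha theta; total weight 2+3+3+4+8 = 20.

20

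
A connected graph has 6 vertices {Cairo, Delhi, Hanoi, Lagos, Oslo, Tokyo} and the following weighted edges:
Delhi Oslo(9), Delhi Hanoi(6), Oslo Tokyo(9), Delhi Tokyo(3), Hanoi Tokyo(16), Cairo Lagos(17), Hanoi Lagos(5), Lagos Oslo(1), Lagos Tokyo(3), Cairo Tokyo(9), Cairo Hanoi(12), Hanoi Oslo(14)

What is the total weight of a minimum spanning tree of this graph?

21

Prim, starting at Lagos.
Step 1: frontier [Lagos Oslo 1, Lagos Tokyo 3, Hanoi Lagos 5, Cairo Lagos 17] → take Lagos Oslo (1); add Oslo.
Step 2: frontier [Lagos Tokyo 3, Hanoi Lagos 5, Cairo Lagos 17, Delhi Oslo 9, Oslo Tokyo 9, Hanoi Oslo 14] → take Lagos Tokyo (3); add Tokyo.
Step 3: frontier [Hanoi Lagos 5, Cairo Lagos 17, Delhi Oslo 9, Hanoi Oslo 14, Delhi Tokyo 3, Cairo Tokyo 9, Hanoi Tokyo 16] → take Delhi Tokyo (3); add Delhi.
Step 4: frontier [Delhi Hanoi 6, Hanoi Lagos 5, Cairo Lagos 17, Hanoi Oslo 14, Cairo Tokyo 9, Hanoi Tokyo 16] → take Hanoi Lagos (5); add Hanoi.
Step 5: frontier [Cairo Hanoi 12, Cairo Lagos 17, Cairo Tokyo 9] → take Cairo Tokyo (9); add Cairo.
MST edges: Lagos Oslo, Lagos Tokyo, Delhi Tokyo, Hanoi Lagos, Cairo Tokyo; total weight 1+3+3+5+9 = 21.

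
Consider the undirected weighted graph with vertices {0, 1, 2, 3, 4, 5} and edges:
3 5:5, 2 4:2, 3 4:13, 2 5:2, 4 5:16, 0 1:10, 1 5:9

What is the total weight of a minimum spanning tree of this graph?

28

Sort edges by weight, then run Kruskal:
2 4 (2): add — endpoints in different components.
2 5 (2): add — endpoints in different components.
3 5 (5): add — endpoints in different components.
1 5 (9): add — endpoints in different components.
0 1 (10): add — endpoints in different components.
MST edges: 2 4, 2 5, 3 5, 1 5, 0 1; total weight 2+2+5+9+10 = 28.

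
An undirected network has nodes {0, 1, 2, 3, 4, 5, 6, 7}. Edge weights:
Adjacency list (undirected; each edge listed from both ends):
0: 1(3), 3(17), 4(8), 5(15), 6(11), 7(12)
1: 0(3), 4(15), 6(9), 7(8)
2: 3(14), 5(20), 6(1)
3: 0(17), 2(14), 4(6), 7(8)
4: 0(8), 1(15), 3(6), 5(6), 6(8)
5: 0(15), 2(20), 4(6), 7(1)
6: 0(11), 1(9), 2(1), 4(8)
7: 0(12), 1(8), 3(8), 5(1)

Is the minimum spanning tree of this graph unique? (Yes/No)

No

Sort edges by weight, then run Kruskal:
2—6 (1): add — endpoints in different components.
5—7 (1): add — endpoints in different components.
0—1 (3): add — endpoints in different components.
3—4 (6): add — endpoints in different components.
4—5 (6): add — endpoints in different components.
0—4 (8): add — endpoints in different components.
1—7 (8): skip — 1 and 7 already connected.
3—7 (8): skip — 3 and 7 already connected.
4—6 (8): add — endpoints in different components.
Non-tree edge 1—7 has weight 8, equal to the heaviest edge on its tree cycle — swapping gives another MST of the same weight. Not unique.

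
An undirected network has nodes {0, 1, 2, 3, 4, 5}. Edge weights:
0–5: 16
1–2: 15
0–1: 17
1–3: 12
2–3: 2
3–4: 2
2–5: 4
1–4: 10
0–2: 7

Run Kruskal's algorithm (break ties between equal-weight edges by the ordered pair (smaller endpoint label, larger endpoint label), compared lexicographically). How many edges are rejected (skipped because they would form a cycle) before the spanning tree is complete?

Sort edges by weight, then run Kruskal:
2–3 (2): add — endpoints in different components.
3–4 (2): add — endpoints in different components.
2–5 (4): add — endpoints in different components.
0–2 (7): add — endpoints in different components.
1–4 (10): add — endpoints in different components.
Edges rejected before the tree was complete: 0.

0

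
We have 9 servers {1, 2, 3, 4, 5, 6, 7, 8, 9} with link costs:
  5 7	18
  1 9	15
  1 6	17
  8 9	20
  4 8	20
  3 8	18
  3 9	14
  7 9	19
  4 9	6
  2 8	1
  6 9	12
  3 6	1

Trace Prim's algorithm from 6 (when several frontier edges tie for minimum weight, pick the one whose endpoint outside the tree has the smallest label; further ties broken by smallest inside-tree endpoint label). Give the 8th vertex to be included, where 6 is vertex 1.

Prim, starting at 6.
Step 1: frontier [3 6 1, 6 9 12, 1 6 17] → take 3 6 (1); add 3.
Step 2: frontier [3 9 14, 3 8 18, 6 9 12, 1 6 17] → take 6 9 (12); add 9.
Step 3: frontier [3 8 18, 1 6 17, 4 9 6, 1 9 15, 7 9 19, 8 9 20] → take 4 9 (6); add 4.
Step 4: frontier [3 8 18, 4 8 20, 1 6 17, 1 9 15, 7 9 19, 8 9 20] → take 1 9 (15); add 1.
Step 5: frontier [3 8 18, 4 8 20, 7 9 19, 8 9 20] → take 3 8 (18); add 8.
Step 6: frontier [2 8 1, 7 9 19] → take 2 8 (1); add 2.
Step 7: frontier [7 9 19] → take 7 9 (19); add 7.
Step 8: frontier [5 7 18] → take 5 7 (18); add 5.
Vertex order: 6, 3, 9, 4, 1, 8, 2, 7, 5. The 8th vertex is 7.

7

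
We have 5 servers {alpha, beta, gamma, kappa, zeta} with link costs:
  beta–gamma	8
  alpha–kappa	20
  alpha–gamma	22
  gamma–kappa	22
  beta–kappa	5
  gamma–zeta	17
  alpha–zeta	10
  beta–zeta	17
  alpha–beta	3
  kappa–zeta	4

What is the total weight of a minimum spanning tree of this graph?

20

Kruskal: consider edges lightest-first.
alpha–beta (3): add — endpoints in different components.
kappa–zeta (4): add — endpoints in different components.
beta–kappa (5): add — endpoints in different components.
beta–gamma (8): add — endpoints in different components.
MST edges: alpha–beta, kappa–zeta, beta–kappa, beta–gamma; total weight 3+4+5+8 = 20.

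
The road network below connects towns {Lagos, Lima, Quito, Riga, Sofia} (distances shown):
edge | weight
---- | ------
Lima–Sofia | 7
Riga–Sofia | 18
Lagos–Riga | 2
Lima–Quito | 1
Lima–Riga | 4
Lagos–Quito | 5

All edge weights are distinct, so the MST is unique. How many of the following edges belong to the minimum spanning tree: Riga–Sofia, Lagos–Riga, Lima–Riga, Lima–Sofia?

Sort edges by weight, then run Kruskal:
Lima–Quito (1): add — endpoints in different components.
Lagos–Riga (2): add — endpoints in different components.
Lima–Riga (4): add — endpoints in different components.
Lagos–Quito (5): skip — Quito and Lagos already connected.
Lima–Sofia (7): add — endpoints in different components.
MST edge set: {Lima–Quito, Lagos–Riga, Lima–Riga, Lima–Sofia}.
Of the listed edges, {Lagos–Riga, Lima–Riga, Lima–Sofia} are in the MST → 3.

3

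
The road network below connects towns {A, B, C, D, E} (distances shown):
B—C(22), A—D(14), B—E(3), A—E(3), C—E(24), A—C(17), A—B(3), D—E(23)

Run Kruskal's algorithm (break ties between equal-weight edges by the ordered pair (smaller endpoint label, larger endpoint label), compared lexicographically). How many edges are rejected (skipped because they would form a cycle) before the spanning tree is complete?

Sort edges by weight, then run Kruskal:
A—B (3): add — endpoints in different components.
A—E (3): add — endpoints in different components.
B—E (3): skip — B and E already connected.
A—D (14): add — endpoints in different components.
A—C (17): add — endpoints in different components.
Edges rejected before the tree was complete: 1.

1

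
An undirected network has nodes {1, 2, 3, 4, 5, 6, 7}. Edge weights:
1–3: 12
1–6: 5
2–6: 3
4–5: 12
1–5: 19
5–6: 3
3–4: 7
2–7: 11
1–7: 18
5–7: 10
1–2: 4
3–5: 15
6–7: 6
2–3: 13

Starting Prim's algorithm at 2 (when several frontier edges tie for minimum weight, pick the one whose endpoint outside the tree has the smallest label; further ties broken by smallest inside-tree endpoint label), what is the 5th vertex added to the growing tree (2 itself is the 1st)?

7

Grow the tree from 2 using Prim:
Step 1: cheapest edge leaving the tree is 2–6 (3); add 6.
Step 2: cheapest edge leaving the tree is 5–6 (3); add 5.
Step 3: cheapest edge leaving the tree is 1–2 (4); add 1.
Step 4: cheapest edge leaving the tree is 6–7 (6); add 7.
Step 5: cheapest edge leaving the tree is 1–3 (12); add 3.
Step 6: cheapest edge leaving the tree is 3–4 (7); add 4.
Vertex order: 2, 6, 5, 1, 7, 3, 4. The 5th vertex is 7.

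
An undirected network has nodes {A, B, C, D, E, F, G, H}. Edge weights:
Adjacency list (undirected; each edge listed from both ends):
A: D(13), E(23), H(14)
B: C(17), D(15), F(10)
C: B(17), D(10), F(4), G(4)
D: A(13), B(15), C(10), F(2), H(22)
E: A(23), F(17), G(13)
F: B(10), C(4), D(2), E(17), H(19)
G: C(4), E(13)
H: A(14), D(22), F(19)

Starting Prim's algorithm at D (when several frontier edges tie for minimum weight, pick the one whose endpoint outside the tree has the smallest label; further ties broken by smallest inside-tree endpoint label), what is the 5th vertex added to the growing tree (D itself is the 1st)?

B

Prim, starting at D.
Step 1: cheapest edge leaving the tree is D-F (2); add F.
Step 2: cheapest edge leaving the tree is C-F (4); add C.
Step 3: cheapest edge leaving the tree is C-G (4); add G.
Step 4: cheapest edge leaving the tree is B-F (10); add B.
Step 5: cheapest edge leaving the tree is A-D (13); add A.
Step 6: cheapest edge leaving the tree is E-G (13); add E.
Step 7: cheapest edge leaving the tree is A-H (14); add H.
Vertex order: D, F, C, G, B, A, E, H. The 5th vertex is B.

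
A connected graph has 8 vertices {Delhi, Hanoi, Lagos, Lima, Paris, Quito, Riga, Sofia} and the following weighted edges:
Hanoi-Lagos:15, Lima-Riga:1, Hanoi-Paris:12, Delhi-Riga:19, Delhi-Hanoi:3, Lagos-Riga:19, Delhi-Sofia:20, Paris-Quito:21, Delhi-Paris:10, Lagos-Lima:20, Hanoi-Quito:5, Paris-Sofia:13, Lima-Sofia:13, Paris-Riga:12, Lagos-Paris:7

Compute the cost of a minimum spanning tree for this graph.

Sort edges by weight, then run Kruskal:
Lima-Riga (1): add — endpoints in different components.
Delhi-Hanoi (3): add — endpoints in different components.
Hanoi-Quito (5): add — endpoints in different components.
Lagos-Paris (7): add — endpoints in different components.
Delhi-Paris (10): add — endpoints in different components.
Hanoi-Paris (12): skip — Hanoi and Paris already connected.
Paris-Riga (12): add — endpoints in different components.
Lima-Sofia (13): add — endpoints in different components.
MST edges: Lima-Riga, Delhi-Hanoi, Hanoi-Quito, Lagos-Paris, Delhi-Paris, Paris-Riga, Lima-Sofia; total weight 1+3+5+7+10+12+13 = 51.

51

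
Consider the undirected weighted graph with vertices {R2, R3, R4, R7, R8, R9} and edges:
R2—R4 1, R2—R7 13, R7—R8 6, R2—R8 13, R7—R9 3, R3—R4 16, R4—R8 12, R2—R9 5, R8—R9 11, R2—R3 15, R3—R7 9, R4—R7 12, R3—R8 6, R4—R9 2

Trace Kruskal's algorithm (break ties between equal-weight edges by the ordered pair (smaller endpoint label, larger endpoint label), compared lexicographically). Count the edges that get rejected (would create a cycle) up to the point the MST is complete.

Kruskal's algorithm — process edges by increasing weight (ties by edge label):
R2—R4 (1): add — endpoints in different components.
R4—R9 (2): add — endpoints in different components.
R7—R9 (3): add — endpoints in different components.
R2—R9 (5): skip — R2 and R9 already connected.
R3—R8 (6): add — endpoints in different components.
R7—R8 (6): add — endpoints in different components.
Edges rejected before the tree was complete: 1.

1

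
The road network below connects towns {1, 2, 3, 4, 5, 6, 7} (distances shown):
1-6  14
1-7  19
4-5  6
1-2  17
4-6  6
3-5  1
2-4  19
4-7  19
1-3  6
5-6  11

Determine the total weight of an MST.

Prim's algorithm from 6:
Step 1: frontier [4-6 6, 5-6 11, 1-6 14] → take 4-6 (6); add 4.
Step 2: frontier [4-5 6, 2-4 19, 4-7 19, 5-6 11, 1-6 14] → take 4-5 (6); add 5.
Step 3: frontier [2-4 19, 4-7 19, 3-5 1, 1-6 14] → take 3-5 (1); add 3.
Step 4: frontier [1-3 6, 2-4 19, 4-7 19, 1-6 14] → take 1-3 (6); add 1.
Step 5: frontier [1-2 17, 1-7 19, 2-4 19, 4-7 19] → take 1-2 (17); add 2.
Step 6: frontier [1-7 19, 4-7 19] → take 1-7 (19); add 7.
MST edges: 4-6, 4-5, 3-5, 1-3, 1-2, 1-7; total weight 6+6+1+6+17+19 = 55.

55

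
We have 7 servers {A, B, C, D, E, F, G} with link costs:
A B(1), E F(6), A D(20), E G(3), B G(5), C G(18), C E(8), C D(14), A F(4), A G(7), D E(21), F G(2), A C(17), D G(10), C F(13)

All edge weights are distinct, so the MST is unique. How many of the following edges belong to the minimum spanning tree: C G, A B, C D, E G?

Sort edges by weight, then run Kruskal:
A B (1): add. Components now {A,B} {C} {D} {E} {F} {G}
F G (2): add. Components now {A,B} {C} {D} {E} {F,G}
E G (3): add. Components now {A,B} {C} {D} {E,F,G}
A F (4): add. Components now {A,B,E,F,G} {C} {D}
B G (5): skip — B and G already connected.
E F (6): skip — E and F already connected.
A G (7): skip — A and G already connected.
C E (8): add. Components now {A,B,C,E,F,G} {D}
D G (10): add. Components now {A,B,C,D,E,F,G}
MST edge set: {A B, F G, E G, A F, C E, D G}.
Of the listed edges, {A B, E G} are in the MST → 2.

2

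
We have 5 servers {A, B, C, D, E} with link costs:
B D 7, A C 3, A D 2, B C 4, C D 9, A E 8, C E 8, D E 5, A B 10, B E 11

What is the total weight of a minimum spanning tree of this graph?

Prim, starting at A.
Step 1: frontier [A D 2, A C 3, A E 8, A B 10] → take A D (2); add D.
Step 2: frontier [A C 3, A E 8, A B 10, D E 5, B D 7, C D 9] → take A C (3); add C.
Step 3: frontier [A E 8, A B 10, B C 4, C E 8, D E 5, B D 7] → take B C (4); add B.
Step 4: frontier [A E 8, B E 11, C E 8, D E 5] → take D E (5); add E.
MST edges: A D, A C, B C, D E; total weight 2+3+4+5 = 14.

14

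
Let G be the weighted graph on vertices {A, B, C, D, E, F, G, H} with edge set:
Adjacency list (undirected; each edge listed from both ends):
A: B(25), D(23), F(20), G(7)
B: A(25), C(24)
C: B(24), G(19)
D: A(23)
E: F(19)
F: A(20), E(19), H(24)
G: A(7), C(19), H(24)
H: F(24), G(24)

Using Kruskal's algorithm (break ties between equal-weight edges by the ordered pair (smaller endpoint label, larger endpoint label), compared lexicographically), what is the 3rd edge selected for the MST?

E-F

Sort edges by weight, then run Kruskal:
A–G (7): add — endpoints in different components.
C–G (19): add — endpoints in different components.
E–F (19): add — endpoints in different components.
A–F (20): add — endpoints in different components.
A–D (23): add — endpoints in different components.
B–C (24): add — endpoints in different components.
F–H (24): add — endpoints in different components.
The 3rd edge added is E–F.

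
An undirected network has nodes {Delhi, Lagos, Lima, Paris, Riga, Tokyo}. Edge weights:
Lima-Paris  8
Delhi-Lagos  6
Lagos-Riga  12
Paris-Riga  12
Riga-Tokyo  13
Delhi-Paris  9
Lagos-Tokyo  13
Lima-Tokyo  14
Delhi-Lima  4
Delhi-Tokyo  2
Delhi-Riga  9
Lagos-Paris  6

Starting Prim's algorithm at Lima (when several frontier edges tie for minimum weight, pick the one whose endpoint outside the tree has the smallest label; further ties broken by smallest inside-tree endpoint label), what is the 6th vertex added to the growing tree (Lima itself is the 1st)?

Riga

Grow the tree from Lima using Prim:
Step 1: frontier [Delhi-Lima 4, Lima-Paris 8, Lima-Tokyo 14] → take Delhi-Lima (4); add Delhi.
Step 2: frontier [Delhi-Tokyo 2, Delhi-Lagos 6, Delhi-Paris 9, Delhi-Riga 9, Lima-Paris 8, Lima-Tokyo 14] → take Delhi-Tokyo (2); add Tokyo.
Step 3: frontier [Delhi-Lagos 6, Delhi-Paris 9, Delhi-Riga 9, Lima-Paris 8, Lagos-Tokyo 13, Riga-Tokyo 13] → take Delhi-Lagos (6); add Lagos.
Step 4: frontier [Delhi-Paris 9, Delhi-Riga 9, Lagos-Paris 6, Lagos-Riga 12, Lima-Paris 8, Riga-Tokyo 13] → take Lagos-Paris (6); add Paris.
Step 5: frontier [Delhi-Riga 9, Lagos-Riga 12, Paris-Riga 12, Riga-Tokyo 13] → take Delhi-Riga (9); add Riga.
Vertex order: Lima, Delhi, Tokyo, Lagos, Paris, Riga. The 6th vertex is Riga.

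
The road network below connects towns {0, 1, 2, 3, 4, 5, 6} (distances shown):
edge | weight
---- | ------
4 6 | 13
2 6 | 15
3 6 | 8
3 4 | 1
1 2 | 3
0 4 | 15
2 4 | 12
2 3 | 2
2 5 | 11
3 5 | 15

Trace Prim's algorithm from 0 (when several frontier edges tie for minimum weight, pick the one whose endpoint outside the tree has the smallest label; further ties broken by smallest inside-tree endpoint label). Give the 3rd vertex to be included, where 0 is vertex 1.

Prim's algorithm from 0:
Step 1: frontier [0 4 15] → take 0 4 (15); add 4.
Step 2: frontier [3 4 1, 2 4 12, 4 6 13] → take 3 4 (1); add 3.
Step 3: frontier [2 3 2, 3 6 8, 3 5 15, 2 4 12, 4 6 13] → take 2 3 (2); add 2.
Step 4: frontier [1 2 3, 2 5 11, 2 6 15, 3 6 8, 3 5 15, 4 6 13] → take 1 2 (3); add 1.
Step 5: frontier [2 5 11, 2 6 15, 3 6 8, 3 5 15, 4 6 13] → take 3 6 (8); add 6.
Step 6: frontier [2 5 11, 3 5 15] → take 2 5 (11); add 5.
Vertex order: 0, 4, 3, 2, 1, 6, 5. The 3rd vertex is 3.

3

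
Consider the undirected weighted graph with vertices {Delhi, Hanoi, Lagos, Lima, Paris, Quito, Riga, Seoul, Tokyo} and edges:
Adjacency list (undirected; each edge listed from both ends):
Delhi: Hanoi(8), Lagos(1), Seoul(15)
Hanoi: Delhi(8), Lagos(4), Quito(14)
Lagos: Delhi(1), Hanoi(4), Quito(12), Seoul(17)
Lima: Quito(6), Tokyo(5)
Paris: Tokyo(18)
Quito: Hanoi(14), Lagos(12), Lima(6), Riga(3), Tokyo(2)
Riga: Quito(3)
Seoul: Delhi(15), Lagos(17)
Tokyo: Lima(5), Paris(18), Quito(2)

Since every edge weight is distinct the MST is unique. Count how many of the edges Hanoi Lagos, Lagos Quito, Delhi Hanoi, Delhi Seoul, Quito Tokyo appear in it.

4

Kruskal's algorithm — process edges by increasing weight (ties by edge label):
Delhi Lagos (1): add — endpoints in different components.
Quito Tokyo (2): add — endpoints in different components.
Quito Riga (3): add — endpoints in different components.
Hanoi Lagos (4): add — endpoints in different components.
Lima Tokyo (5): add — endpoints in different components.
Lima Quito (6): skip — Lima and Quito already connected.
Delhi Hanoi (8): skip — Delhi and Hanoi already connected.
Lagos Quito (12): add — endpoints in different components.
Hanoi Quito (14): skip — Hanoi and Quito already connected.
Delhi Seoul (15): add — endpoints in different components.
Lagos Seoul (17): skip — Seoul and Lagos already connected.
Paris Tokyo (18): add — endpoints in different components.
MST edge set: {Delhi Lagos, Quito Tokyo, Quito Riga, Hanoi Lagos, Lima Tokyo, Lagos Quito, Delhi Seoul, Paris Tokyo}.
Of the listed edges, {Hanoi Lagos, Lagos Quito, Delhi Seoul, Quito Tokyo} are in the MST → 4.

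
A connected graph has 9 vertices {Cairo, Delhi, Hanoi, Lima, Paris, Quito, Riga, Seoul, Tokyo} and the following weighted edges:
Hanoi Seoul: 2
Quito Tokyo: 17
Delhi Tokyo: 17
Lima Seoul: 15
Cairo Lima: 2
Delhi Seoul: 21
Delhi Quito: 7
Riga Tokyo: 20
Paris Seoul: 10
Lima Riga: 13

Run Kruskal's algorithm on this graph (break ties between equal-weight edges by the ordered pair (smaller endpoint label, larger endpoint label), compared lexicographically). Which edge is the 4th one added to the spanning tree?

Paris-Seoul

Sort edges by weight, then run Kruskal:
Cairo Lima (2): add — endpoints in different components.
Hanoi Seoul (2): add — endpoints in different components.
Delhi Quito (7): add — endpoints in different components.
Paris Seoul (10): add — endpoints in different components.
Lima Riga (13): add — endpoints in different components.
Lima Seoul (15): add — endpoints in different components.
Delhi Tokyo (17): add — endpoints in different components.
Quito Tokyo (17): skip — Quito and Tokyo already connected.
Riga Tokyo (20): add — endpoints in different components.
The 4th edge added is Paris Seoul.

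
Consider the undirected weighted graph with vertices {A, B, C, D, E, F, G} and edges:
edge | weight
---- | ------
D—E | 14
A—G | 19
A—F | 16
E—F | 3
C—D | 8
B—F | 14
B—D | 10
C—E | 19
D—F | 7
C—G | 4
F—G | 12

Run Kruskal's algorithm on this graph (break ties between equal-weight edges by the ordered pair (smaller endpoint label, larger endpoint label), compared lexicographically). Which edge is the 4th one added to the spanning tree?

Kruskal's algorithm — process edges by increasing weight (ties by edge label):
E—F (3): add. Components now {A} {B} {C} {D} {E,F} {G}
C—G (4): add. Components now {A} {B} {C,G} {D} {E,F}
D—F (7): add. Components now {A} {B} {C,G} {D,E,F}
C—D (8): add. Components now {A} {B} {C,D,E,F,G}
B—D (10): add. Components now {A} {B,C,D,E,F,G}
F—G (12): skip — F and G already connected.
B—F (14): skip — B and F already connected.
D—E (14): skip — D and E already connected.
A—F (16): add. Components now {A,B,C,D,E,F,G}
The 4th edge added is C—D.

C-D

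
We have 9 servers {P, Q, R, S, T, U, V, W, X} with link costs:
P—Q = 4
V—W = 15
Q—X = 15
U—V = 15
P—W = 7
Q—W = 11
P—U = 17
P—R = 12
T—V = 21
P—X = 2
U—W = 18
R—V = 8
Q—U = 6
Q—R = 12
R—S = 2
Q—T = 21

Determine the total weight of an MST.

Prim's algorithm from X:
Step 1: cheapest edge leaving the tree is P—X (2); add P.
Step 2: cheapest edge leaving the tree is P—Q (4); add Q.
Step 3: cheapest edge leaving the tree is Q—U (6); add U.
Step 4: cheapest edge leaving the tree is P—W (7); add W.
Step 5: cheapest edge leaving the tree is P—R (12); add R.
Step 6: cheapest edge leaving the tree is R—S (2); add S.
Step 7: cheapest edge leaving the tree is R—V (8); add V.
Step 8: cheapest edge leaving the tree is Q—T (21); add T.
MST edges: P—X, P—Q, Q—U, P—W, P—R, R—S, R—V, Q—T; total weight 2+4+6+7+12+2+8+21 = 62.

62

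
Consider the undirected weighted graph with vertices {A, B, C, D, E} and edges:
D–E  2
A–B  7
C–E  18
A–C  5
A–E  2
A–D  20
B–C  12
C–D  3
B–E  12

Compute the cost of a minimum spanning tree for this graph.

14

Grow the tree from C using Prim:
Step 1: frontier [C–D 3, A–C 5, B–C 12, C–E 18] → take C–D (3); add D.
Step 2: frontier [A–C 5, B–C 12, C–E 18, D–E 2, A–D 20] → take D–E (2); add E.
Step 3: frontier [A–C 5, B–C 12, A–D 20, A–E 2, B–E 12] → take A–E (2); add A.
Step 4: frontier [A–B 7, B–C 12, B–E 12] → take A–B (7); add B.
MST edges: C–D, D–E, A–E, A–B; total weight 3+2+2+7 = 14.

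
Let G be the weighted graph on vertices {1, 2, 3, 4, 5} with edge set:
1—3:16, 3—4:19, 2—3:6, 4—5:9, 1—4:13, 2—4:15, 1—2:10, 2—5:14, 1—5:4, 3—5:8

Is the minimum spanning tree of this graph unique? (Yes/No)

Kruskal: consider edges lightest-first.
1—5 (4): add — endpoints in different components.
2—3 (6): add — endpoints in different components.
3—5 (8): add — endpoints in different components.
4—5 (9): add — endpoints in different components.
Every non-tree edge has weight strictly greater than the heaviest edge on the tree path between its endpoints, so the MST is unique.

Yes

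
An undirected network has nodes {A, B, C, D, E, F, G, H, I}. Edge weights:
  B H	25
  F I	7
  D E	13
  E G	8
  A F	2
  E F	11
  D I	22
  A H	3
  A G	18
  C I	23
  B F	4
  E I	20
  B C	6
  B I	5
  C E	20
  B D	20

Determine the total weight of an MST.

52

Kruskal: consider edges lightest-first.
A F (2): add — endpoints in different components.
A H (3): add — endpoints in different components.
B F (4): add — endpoints in different components.
B I (5): add — endpoints in different components.
B C (6): add — endpoints in different components.
F I (7): skip — F and I already connected.
E G (8): add — endpoints in different components.
E F (11): add — endpoints in different components.
D E (13): add — endpoints in different components.
MST edges: A F, A H, B F, B I, B C, E G, E F, D E; total weight 2+3+4+5+6+8+11+13 = 52.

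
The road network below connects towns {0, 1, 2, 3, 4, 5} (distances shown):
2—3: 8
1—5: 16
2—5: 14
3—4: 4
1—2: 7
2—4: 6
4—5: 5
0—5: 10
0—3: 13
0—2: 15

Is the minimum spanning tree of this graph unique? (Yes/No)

Kruskal's algorithm — process edges by increasing weight (ties by edge label):
3—4 (4): add. Components now {0} {1} {2} {3,4} {5}
4—5 (5): add. Components now {0} {1} {2} {3,4,5}
2—4 (6): add. Components now {0} {1} {2,3,4,5}
1—2 (7): add. Components now {0} {1,2,3,4,5}
2—3 (8): skip — 2 and 3 already connected.
0—5 (10): add. Components now {0,1,2,3,4,5}
Every non-tree edge has weight strictly greater than the heaviest edge on the tree path between its endpoints, so the MST is unique.

Yes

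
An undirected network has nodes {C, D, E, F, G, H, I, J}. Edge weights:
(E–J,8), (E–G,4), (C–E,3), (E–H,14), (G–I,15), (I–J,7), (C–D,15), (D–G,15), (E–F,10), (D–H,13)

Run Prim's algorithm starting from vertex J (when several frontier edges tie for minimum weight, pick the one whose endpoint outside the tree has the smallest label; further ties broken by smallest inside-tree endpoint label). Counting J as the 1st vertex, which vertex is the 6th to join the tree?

Prim, starting at J.
Step 1: cheapest edge leaving the tree is I–J (7); add I.
Step 2: cheapest edge leaving the tree is E–J (8); add E.
Step 3: cheapest edge leaving the tree is C–E (3); add C.
Step 4: cheapest edge leaving the tree is E–G (4); add G.
Step 5: cheapest edge leaving the tree is E–F (10); add F.
Step 6: cheapest edge leaving the tree is E–H (14); add H.
Step 7: cheapest edge leaving the tree is D–H (13); add D.
Vertex order: J, I, E, C, G, F, H, D. The 6th vertex is F.

F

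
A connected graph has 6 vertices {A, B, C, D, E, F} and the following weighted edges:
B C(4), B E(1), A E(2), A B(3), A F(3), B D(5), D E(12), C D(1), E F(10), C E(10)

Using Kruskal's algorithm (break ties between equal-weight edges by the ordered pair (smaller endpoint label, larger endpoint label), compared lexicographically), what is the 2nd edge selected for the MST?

C-D

Sort edges by weight, then run Kruskal:
B E (1): add — endpoints in different components.
C D (1): add — endpoints in different components.
A E (2): add — endpoints in different components.
A B (3): skip — A and B already connected.
A F (3): add — endpoints in different components.
B C (4): add — endpoints in different components.
The 2nd edge added is C D.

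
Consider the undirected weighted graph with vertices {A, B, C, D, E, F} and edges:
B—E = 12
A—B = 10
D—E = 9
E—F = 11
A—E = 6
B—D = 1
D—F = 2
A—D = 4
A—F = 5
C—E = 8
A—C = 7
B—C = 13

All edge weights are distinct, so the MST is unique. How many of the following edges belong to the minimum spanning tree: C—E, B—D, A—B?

Sort edges by weight, then run Kruskal:
B—D (1): add — endpoints in different components.
D—F (2): add — endpoints in different components.
A—D (4): add — endpoints in different components.
A—F (5): skip — A and F already connected.
A—E (6): add — endpoints in different components.
A—C (7): add — endpoints in different components.
MST edge set: {B—D, D—F, A—D, A—E, A—C}.
Of the listed edges, {B—D} are in the MST → 1.

1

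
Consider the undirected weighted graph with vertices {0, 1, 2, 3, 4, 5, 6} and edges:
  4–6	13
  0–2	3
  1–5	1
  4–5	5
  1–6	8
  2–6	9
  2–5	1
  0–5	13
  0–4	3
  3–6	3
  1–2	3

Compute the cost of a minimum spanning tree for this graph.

19

Kruskal's algorithm — process edges by increasing weight (ties by edge label):
1–5 (1): add. Components now {0} {1,5} {2} {3} {4} {6}
2–5 (1): add. Components now {0} {1,2,5} {3} {4} {6}
0–2 (3): add. Components now {0,1,2,5} {3} {4} {6}
0–4 (3): add. Components now {0,1,2,4,5} {3} {6}
1–2 (3): skip — 1 and 2 already connected.
3–6 (3): add. Components now {0,1,2,4,5} {3,6}
4–5 (5): skip — 4 and 5 already connected.
1–6 (8): add. Components now {0,1,2,3,4,5,6}
MST edges: 1–5, 2–5, 0–2, 0–4, 3–6, 1–6; total weight 1+1+3+3+3+8 = 19.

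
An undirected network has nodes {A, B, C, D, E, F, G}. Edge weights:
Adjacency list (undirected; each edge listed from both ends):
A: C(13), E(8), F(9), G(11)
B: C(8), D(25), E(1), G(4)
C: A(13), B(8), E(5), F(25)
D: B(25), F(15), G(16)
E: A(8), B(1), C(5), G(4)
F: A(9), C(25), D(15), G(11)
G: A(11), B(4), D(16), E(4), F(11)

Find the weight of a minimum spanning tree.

42

Kruskal's algorithm — process edges by increasing weight (ties by edge label):
B E (1): add — endpoints in different components.
B G (4): add — endpoints in different components.
E G (4): skip — E and G already connected.
C E (5): add — endpoints in different components.
A E (8): add — endpoints in different components.
B C (8): skip — B and C already connected.
A F (9): add — endpoints in different components.
A G (11): skip — A and G already connected.
F G (11): skip — F and G already connected.
A C (13): skip — A and C already connected.
D F (15): add — endpoints in different components.
MST edges: B E, B G, C E, A E, A F, D F; total weight 1+4+5+8+9+15 = 42.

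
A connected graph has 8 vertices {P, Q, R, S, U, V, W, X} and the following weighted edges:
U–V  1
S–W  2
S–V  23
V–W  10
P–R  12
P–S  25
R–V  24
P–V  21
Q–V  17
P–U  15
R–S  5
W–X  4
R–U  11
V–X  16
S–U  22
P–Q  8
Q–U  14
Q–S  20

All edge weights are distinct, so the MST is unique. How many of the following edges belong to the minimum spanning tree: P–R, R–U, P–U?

Kruskal: consider edges lightest-first.
U–V (1): add — endpoints in different components.
S–W (2): add — endpoints in different components.
W–X (4): add — endpoints in different components.
R–S (5): add — endpoints in different components.
P–Q (8): add — endpoints in different components.
V–W (10): add — endpoints in different components.
R–U (11): skip — U and R already connected.
P–R (12): add — endpoints in different components.
MST edge set: {U–V, S–W, W–X, R–S, P–Q, V–W, P–R}.
Of the listed edges, {P–R} are in the MST → 1.

1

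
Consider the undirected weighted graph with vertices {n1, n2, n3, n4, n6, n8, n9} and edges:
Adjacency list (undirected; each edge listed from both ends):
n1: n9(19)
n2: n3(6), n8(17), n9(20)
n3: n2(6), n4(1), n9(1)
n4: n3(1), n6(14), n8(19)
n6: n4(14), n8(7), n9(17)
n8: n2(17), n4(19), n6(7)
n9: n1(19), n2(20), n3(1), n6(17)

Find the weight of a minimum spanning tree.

Kruskal: consider edges lightest-first.
n3–n4 (1): add. Components now {n8} {n3,n4} {n2} {n6} {n9} {n1}
n3–n9 (1): add. Components now {n8} {n3,n4,n9} {n2} {n6} {n1}
n2–n3 (6): add. Components now {n8} {n2,n3,n4,n9} {n6} {n1}
n6–n8 (7): add. Components now {n6,n8} {n2,n3,n4,n9} {n1}
n4–n6 (14): add. Components now {n2,n3,n4,n6,n8,n9} {n1}
n2–n8 (17): skip — n8 and n2 already connected.
n6–n9 (17): skip — n6 and n9 already connected.
n1–n9 (19): add. Components now {n1,n2,n3,n4,n6,n8,n9}
MST edges: n3–n4, n3–n9, n2–n3, n6–n8, n4–n6, n1–n9; total weight 1+1+6+7+14+19 = 48.

48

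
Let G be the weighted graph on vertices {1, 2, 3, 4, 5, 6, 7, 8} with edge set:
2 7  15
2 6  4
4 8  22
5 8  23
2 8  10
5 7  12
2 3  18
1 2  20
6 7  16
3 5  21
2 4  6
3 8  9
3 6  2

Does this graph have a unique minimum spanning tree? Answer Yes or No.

Yes

Sort edges by weight, then run Kruskal:
3 6 (2): add — endpoints in different components.
2 6 (4): add — endpoints in different components.
2 4 (6): add — endpoints in different components.
3 8 (9): add — endpoints in different components.
2 8 (10): skip — 2 and 8 already connected.
5 7 (12): add — endpoints in different components.
2 7 (15): add — endpoints in different components.
6 7 (16): skip — 6 and 7 already connected.
2 3 (18): skip — 2 and 3 already connected.
1 2 (20): add — endpoints in different components.
Every non-tree edge has weight strictly greater than the heaviest edge on the tree path between its endpoints, so the MST is unique.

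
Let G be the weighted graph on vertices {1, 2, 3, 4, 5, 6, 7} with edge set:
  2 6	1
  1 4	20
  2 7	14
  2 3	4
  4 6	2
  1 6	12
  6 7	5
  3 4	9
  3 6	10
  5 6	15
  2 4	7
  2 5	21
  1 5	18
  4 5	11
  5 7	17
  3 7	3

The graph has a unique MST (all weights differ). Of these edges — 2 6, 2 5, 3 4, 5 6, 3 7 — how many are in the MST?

2

Kruskal: consider edges lightest-first.
2 6 (1): add — endpoints in different components.
4 6 (2): add — endpoints in different components.
3 7 (3): add — endpoints in different components.
2 3 (4): add — endpoints in different components.
6 7 (5): skip — 6 and 7 already connected.
2 4 (7): skip — 2 and 4 already connected.
3 4 (9): skip — 3 and 4 already connected.
3 6 (10): skip — 3 and 6 already connected.
4 5 (11): add — endpoints in different components.
1 6 (12): add — endpoints in different components.
MST edge set: {2 6, 4 6, 3 7, 2 3, 4 5, 1 6}.
Of the listed edges, {2 6, 3 7} are in the MST → 2.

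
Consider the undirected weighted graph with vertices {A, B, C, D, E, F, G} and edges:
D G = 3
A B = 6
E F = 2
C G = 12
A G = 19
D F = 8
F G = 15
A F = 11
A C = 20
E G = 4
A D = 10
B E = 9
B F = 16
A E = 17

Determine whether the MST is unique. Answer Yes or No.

Yes

Sort edges by weight, then run Kruskal:
E F (2): add. Components now {A} {B} {C} {D} {E,F} {G}
D G (3): add. Components now {A} {B} {C} {D,G} {E,F}
E G (4): add. Components now {A} {B} {C} {D,E,F,G}
A B (6): add. Components now {A,B} {C} {D,E,F,G}
D F (8): skip — D and F already connected.
B E (9): add. Components now {A,B,D,E,F,G} {C}
A D (10): skip — A and D already connected.
A F (11): skip — A and F already connected.
C G (12): add. Components now {A,B,C,D,E,F,G}
Every non-tree edge has weight strictly greater than the heaviest edge on the tree path between its endpoints, so the MST is unique.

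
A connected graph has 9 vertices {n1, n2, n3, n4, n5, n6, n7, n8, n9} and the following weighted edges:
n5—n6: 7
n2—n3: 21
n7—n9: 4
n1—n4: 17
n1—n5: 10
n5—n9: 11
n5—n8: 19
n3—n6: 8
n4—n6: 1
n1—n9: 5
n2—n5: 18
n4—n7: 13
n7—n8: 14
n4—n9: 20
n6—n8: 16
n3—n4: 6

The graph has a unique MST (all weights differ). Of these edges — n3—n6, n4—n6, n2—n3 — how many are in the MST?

1

Kruskal: consider edges lightest-first.
n4—n6 (1): add — endpoints in different components.
n7—n9 (4): add — endpoints in different components.
n1—n9 (5): add — endpoints in different components.
n3—n4 (6): add — endpoints in different components.
n5—n6 (7): add — endpoints in different components.
n3—n6 (8): skip — n3 and n6 already connected.
n1—n5 (10): add — endpoints in different components.
n5—n9 (11): skip — n5 and n9 already connected.
n4—n7 (13): skip — n7 and n4 already connected.
n7—n8 (14): add — endpoints in different components.
n6—n8 (16): skip — n8 and n6 already connected.
n1—n4 (17): skip — n1 and n4 already connected.
n2—n5 (18): add — endpoints in different components.
MST edge set: {n4—n6, n7—n9, n1—n9, n3—n4, n5—n6, n1—n5, n7—n8, n2—n5}.
Of the listed edges, {n4—n6} are in the MST → 1.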